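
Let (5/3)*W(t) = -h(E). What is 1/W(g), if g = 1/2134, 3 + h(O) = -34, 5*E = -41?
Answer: 5/111 ≈ 0.045045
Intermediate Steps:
E = -41/5 (E = (1/5)*(-41) = -41/5 ≈ -8.2000)
h(O) = -37 (h(O) = -3 - 34 = -37)
g = 1/2134 ≈ 0.00046860
W(t) = 111/5 (W(t) = 3*(-1*(-37))/5 = (3/5)*37 = 111/5)
1/W(g) = 1/(111/5) = 5/111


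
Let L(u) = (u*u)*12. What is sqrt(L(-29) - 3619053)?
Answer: I*sqrt(3608961) ≈ 1899.7*I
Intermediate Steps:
L(u) = 12*u**2 (L(u) = u**2*12 = 12*u**2)
sqrt(L(-29) - 3619053) = sqrt(12*(-29)**2 - 3619053) = sqrt(12*841 - 3619053) = sqrt(10092 - 3619053) = sqrt(-3608961) = I*sqrt(3608961)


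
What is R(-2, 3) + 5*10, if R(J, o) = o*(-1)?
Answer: 47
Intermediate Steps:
R(J, o) = -o
R(-2, 3) + 5*10 = -1*3 + 5*10 = -3 + 50 = 47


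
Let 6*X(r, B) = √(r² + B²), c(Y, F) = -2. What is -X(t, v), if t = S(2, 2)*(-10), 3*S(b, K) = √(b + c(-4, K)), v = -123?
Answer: -41/2 ≈ -20.500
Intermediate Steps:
S(b, K) = √(-2 + b)/3 (S(b, K) = √(b - 2)/3 = √(-2 + b)/3)
t = 0 (t = (√(-2 + 2)/3)*(-10) = (√0/3)*(-10) = ((⅓)*0)*(-10) = 0*(-10) = 0)
X(r, B) = √(B² + r²)/6 (X(r, B) = √(r² + B²)/6 = √(B² + r²)/6)
-X(t, v) = -√((-123)² + 0²)/6 = -√(15129 + 0)/6 = -√15129/6 = -123/6 = -1*41/2 = -41/2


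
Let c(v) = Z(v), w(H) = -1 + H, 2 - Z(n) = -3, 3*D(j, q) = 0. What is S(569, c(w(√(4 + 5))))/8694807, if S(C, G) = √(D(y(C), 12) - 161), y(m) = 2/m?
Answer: I*√161/8694807 ≈ 1.4593e-6*I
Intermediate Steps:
D(j, q) = 0 (D(j, q) = (⅓)*0 = 0)
Z(n) = 5 (Z(n) = 2 - 1*(-3) = 2 + 3 = 5)
c(v) = 5
S(C, G) = I*√161 (S(C, G) = √(0 - 161) = √(-161) = I*√161)
S(569, c(w(√(4 + 5))))/8694807 = (I*√161)/8694807 = (I*√161)*(1/8694807) = I*√161/8694807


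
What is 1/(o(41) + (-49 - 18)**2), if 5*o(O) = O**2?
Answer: 5/24126 ≈ 0.00020725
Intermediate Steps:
o(O) = O**2/5
1/(o(41) + (-49 - 18)**2) = 1/((1/5)*41**2 + (-49 - 18)**2) = 1/((1/5)*1681 + (-67)**2) = 1/(1681/5 + 4489) = 1/(24126/5) = 5/24126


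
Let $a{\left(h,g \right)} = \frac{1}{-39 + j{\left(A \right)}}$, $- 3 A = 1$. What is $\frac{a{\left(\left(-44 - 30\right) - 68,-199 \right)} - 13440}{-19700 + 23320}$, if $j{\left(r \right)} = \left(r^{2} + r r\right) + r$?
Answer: $- \frac{4730889}{1274240} \approx -3.7127$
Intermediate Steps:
$A = - \frac{1}{3}$ ($A = \left(- \frac{1}{3}\right) 1 = - \frac{1}{3} \approx -0.33333$)
$j{\left(r \right)} = r + 2 r^{2}$ ($j{\left(r \right)} = \left(r^{2} + r^{2}\right) + r = 2 r^{2} + r = r + 2 r^{2}$)
$a{\left(h,g \right)} = - \frac{9}{352}$ ($a{\left(h,g \right)} = \frac{1}{-39 - \frac{1 + 2 \left(- \frac{1}{3}\right)}{3}} = \frac{1}{-39 - \frac{1 - \frac{2}{3}}{3}} = \frac{1}{-39 - \frac{1}{9}} = \frac{1}{- \frac{352}{9}} = - \frac{9}{352}$)
$\frac{a{\left(\left(-44 - 30\right) - 68,-199 \right)} - 13440}{-19700 + 23320} = \frac{- \frac{9}{352} - 13440}{-19700 + 23320} = - \frac{4730889}{352 \cdot 3620} = \left(- \frac{4730889}{352}\right) \frac{1}{3620} = - \frac{4730889}{1274240}$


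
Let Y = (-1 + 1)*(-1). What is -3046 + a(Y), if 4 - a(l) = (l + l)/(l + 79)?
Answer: -3042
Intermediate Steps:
Y = 0 (Y = 0*(-1) = 0)
a(l) = 4 - 2*l/(79 + l) (a(l) = 4 - (l + l)/(l + 79) = 4 - 2*l/(79 + l))
-3046 + a(Y) = -3046 + 2*(158 + 0)/(79 + 0) = -3046 + 2*158/79 = -3046 + 2*(1/79)*158 = -3046 + 4 = -3042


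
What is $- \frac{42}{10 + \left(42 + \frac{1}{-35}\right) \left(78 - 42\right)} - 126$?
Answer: $- \frac{3354477}{26617} \approx -126.03$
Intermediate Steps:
$- \frac{42}{10 + \left(42 + \frac{1}{-35}\right) \left(78 - 42\right)} - 126 = - \frac{42}{10 + \left(42 - \frac{1}{35}\right) 36} - 126 = - \frac{42}{10 + \frac{1469}{35} \cdot 36} - 126 = - \frac{42}{10 + \frac{52884}{35}} - 126 = - \frac{42}{\frac{53234}{35}} - 126 = \left(-42\right) \frac{35}{53234} - 126 = - \frac{735}{26617} - 126 = - \frac{3354477}{26617}$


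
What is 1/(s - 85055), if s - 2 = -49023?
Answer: -1/134076 ≈ -7.4585e-6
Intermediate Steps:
s = -49021 (s = 2 - 49023 = -49021)
1/(s - 85055) = 1/(-49021 - 85055) = 1/(-134076) = -1/134076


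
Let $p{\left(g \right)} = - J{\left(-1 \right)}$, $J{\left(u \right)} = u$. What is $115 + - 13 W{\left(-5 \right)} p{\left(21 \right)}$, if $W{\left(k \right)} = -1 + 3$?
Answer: $89$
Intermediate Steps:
$W{\left(k \right)} = 2$
$p{\left(g \right)} = 1$ ($p{\left(g \right)} = \left(-1\right) \left(-1\right) = 1$)
$115 + - 13 W{\left(-5 \right)} p{\left(21 \right)} = 115 + \left(-13\right) 2 \cdot 1 = 115 - 26 = 89$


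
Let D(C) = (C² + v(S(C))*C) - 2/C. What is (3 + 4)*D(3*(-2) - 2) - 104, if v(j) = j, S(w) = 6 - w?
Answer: -1753/4 ≈ -438.25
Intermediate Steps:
D(C) = C² - 2/C + C*(6 - C) (D(C) = (C² + (6 - C)*C) - 2/C = (C² + C*(6 - C)) - 2/C = C² - 2/C + C*(6 - C))
(3 + 4)*D(3*(-2) - 2) - 104 = (3 + 4)*(-2/(3*(-2) - 2) + 6*(3*(-2) - 2)) - 104 = 7*(-2/(-6 - 2) + 6*(-6 - 2)) - 104 = 7*(-2/(-8) + 6*(-8)) - 104 = 7*(-2*(-⅛) - 48) - 104 = 7*(¼ - 48) - 104 = 7*(-191/4) - 104 = -1337/4 - 104 = -1753/4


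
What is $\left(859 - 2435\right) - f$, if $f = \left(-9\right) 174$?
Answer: $-10$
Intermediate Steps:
$f = -1566$
$\left(859 - 2435\right) - f = \left(859 - 2435\right) - -1566 = \left(859 - 2435\right) + 1566 = -1576 + 1566 = -10$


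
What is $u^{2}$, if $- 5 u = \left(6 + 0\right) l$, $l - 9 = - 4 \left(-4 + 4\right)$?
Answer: $\frac{2916}{25} \approx 116.64$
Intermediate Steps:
$l = 9$ ($l = 9 - 4 \left(-4 + 4\right) = 9 - 0 = 9 + 0 = 9$)
$u = - \frac{54}{5}$ ($u = - \frac{\left(6 + 0\right) 9}{5} = - \frac{6 \cdot 9}{5} = \left(- \frac{1}{5}\right) 54 = - \frac{54}{5} \approx -10.8$)
$u^{2} = \left(- \frac{54}{5}\right)^{2} = \frac{2916}{25}$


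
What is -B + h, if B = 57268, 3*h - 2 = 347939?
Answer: 176137/3 ≈ 58712.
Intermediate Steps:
h = 347941/3 (h = 2/3 + (1/3)*347939 = 2/3 + 347939/3 = 347941/3 ≈ 1.1598e+5)
-B + h = -1*57268 + 347941/3 = -57268 + 347941/3 = 176137/3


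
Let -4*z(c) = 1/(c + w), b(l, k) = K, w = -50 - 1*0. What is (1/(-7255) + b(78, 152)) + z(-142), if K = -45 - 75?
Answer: -668614313/5571840 ≈ -120.00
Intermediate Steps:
K = -120
w = -50 (w = -50 + 0 = -50)
b(l, k) = -120
z(c) = -1/(4*(-50 + c)) (z(c) = -1/(4*(c - 50)) = -1/(4*(-50 + c)))
(1/(-7255) + b(78, 152)) + z(-142) = (1/(-7255) - 120) - 1/(-200 + 4*(-142)) = (-1/7255 - 120) - 1/(-200 - 568) = -870601/7255 - 1/(-768) = -870601/7255 - 1*(-1/768) = -870601/7255 + 1/768 = -668614313/5571840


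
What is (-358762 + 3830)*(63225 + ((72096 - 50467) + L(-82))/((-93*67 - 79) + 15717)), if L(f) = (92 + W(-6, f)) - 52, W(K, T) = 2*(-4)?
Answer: -211106183791952/9407 ≈ -2.2441e+10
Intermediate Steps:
W(K, T) = -8
L(f) = 32 (L(f) = (92 - 8) - 52 = 84 - 52 = 32)
(-358762 + 3830)*(63225 + ((72096 - 50467) + L(-82))/((-93*67 - 79) + 15717)) = (-358762 + 3830)*(63225 + ((72096 - 50467) + 32)/((-93*67 - 79) + 15717)) = -354932*(63225 + (21629 + 32)/((-6231 - 79) + 15717)) = -354932*(63225 + 21661/(-6310 + 15717)) = -354932*(63225 + 21661/9407) = -354932*594779236/9407 = -211106183791952/9407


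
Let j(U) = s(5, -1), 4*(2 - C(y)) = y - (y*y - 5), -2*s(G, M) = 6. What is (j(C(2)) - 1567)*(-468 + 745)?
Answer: -434890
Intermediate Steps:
s(G, M) = -3 (s(G, M) = -1/2*6 = -3)
C(y) = 3/4 - y/4 + y**2/4 (C(y) = 2 - (y - (y*y - 5))/4 = 2 - (y - (y**2 - 5))/4 = 2 - (y - (-5 + y**2))/4 = 2 - (y + (5 - y**2))/4 = 2 - (5 + y - y**2)/4 = 2 + (-5/4 - y/4 + y**2/4) = 3/4 - y/4 + y**2/4)
j(U) = -3
(j(C(2)) - 1567)*(-468 + 745) = (-3 - 1567)*(-468 + 745) = -1570*277 = -434890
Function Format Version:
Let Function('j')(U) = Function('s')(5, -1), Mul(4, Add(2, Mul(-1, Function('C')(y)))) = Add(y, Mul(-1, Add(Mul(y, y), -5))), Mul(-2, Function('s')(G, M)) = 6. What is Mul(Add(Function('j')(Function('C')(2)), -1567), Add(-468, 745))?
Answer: -434890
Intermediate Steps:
Function('s')(G, M) = -3 (Function('s')(G, M) = Mul(Rational(-1, 2), 6) = -3)
Function('C')(y) = Add(Rational(3, 4), Mul(Rational(-1, 4), y), Mul(Rational(1, 4), Pow(y, 2))) (Function('C')(y) = Add(2, Mul(Rational(-1, 4), Add(y, Mul(-1, Add(Mul(y, y), -5))))) = Add(2, Mul(Rational(-1, 4), Add(y, Mul(-1, Add(Pow(y, 2), -5))))) = Add(2, Mul(Rational(-1, 4), Add(y, Mul(-1, Add(-5, Pow(y, 2)))))) = Add(2, Mul(Rational(-1, 4), Add(y, Add(5, Mul(-1, Pow(y, 2)))))) = Add(2, Mul(Rational(-1, 4), Add(5, y, Mul(-1, Pow(y, 2))))) = Add(2, Add(Rational(-5, 4), Mul(Rational(-1, 4), y), Mul(Rational(1, 4), Pow(y, 2)))) = Add(Rational(3, 4), Mul(Rational(-1, 4), y), Mul(Rational(1, 4), Pow(y, 2))))
Function('j')(U) = -3
Mul(Add(Function('j')(Function('C')(2)), -1567), Add(-468, 745)) = Mul(Add(-3, -1567), Add(-468, 745)) = Mul(-1570, 277) = -434890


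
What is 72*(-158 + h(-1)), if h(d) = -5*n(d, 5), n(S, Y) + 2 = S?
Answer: -10296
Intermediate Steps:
n(S, Y) = -2 + S
h(d) = 10 - 5*d (h(d) = -5*(-2 + d) = 10 - 5*d)
72*(-158 + h(-1)) = 72*(-158 + (10 - 5*(-1))) = 72*(-158 + (10 + 5)) = 72*(-158 + 15) = 72*(-143) = -10296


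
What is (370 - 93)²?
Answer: 76729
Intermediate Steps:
(370 - 93)² = 277² = 76729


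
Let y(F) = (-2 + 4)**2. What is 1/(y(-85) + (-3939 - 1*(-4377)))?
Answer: 1/442 ≈ 0.0022624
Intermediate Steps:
y(F) = 4 (y(F) = 2**2 = 4)
1/(y(-85) + (-3939 - 1*(-4377))) = 1/(4 + (-3939 - 1*(-4377))) = 1/(4 + (-3939 + 4377)) = 1/(4 + 438) = 1/442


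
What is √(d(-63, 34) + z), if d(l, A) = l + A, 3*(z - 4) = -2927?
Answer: I*√9006/3 ≈ 31.633*I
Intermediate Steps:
z = -2915/3 (z = 4 + (⅓)*(-2927) = 4 - 2927/3 = -2915/3 ≈ -971.67)
d(l, A) = A + l
√(d(-63, 34) + z) = √((34 - 63) - 2915/3) = √(-29 - 2915/3) = √(-3002/3) = I*√9006/3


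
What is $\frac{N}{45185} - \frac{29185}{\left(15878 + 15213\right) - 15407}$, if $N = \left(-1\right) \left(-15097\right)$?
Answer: $- \frac{1081942877}{708681540} \approx -1.5267$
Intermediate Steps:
$N = 15097$
$\frac{N}{45185} - \frac{29185}{\left(15878 + 15213\right) - 15407} = \frac{15097}{45185} - \frac{29185}{\left(15878 + 15213\right) - 15407} = 15097 \cdot \frac{1}{45185} - \frac{29185}{31091 - 15407} = \frac{15097}{45185} - \frac{29185}{15684} = - \frac{1081942877}{708681540}$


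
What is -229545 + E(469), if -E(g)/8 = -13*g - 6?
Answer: -180721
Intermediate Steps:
E(g) = 48 + 104*g (E(g) = -8*(-13*g - 6) = -8*(-6 - 13*g) = 48 + 104*g)
-229545 + E(469) = -229545 + (48 + 104*469) = -229545 + (48 + 48776) = -229545 + 48824 = -180721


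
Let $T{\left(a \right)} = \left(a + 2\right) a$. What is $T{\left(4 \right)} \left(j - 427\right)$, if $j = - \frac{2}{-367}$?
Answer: $- \frac{3760968}{367} \approx -10248.0$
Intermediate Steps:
$T{\left(a \right)} = a \left(2 + a\right)$ ($T{\left(a \right)} = \left(2 + a\right) a = a \left(2 + a\right)$)
$j = \frac{2}{367}$ ($j = \left(-2\right) \left(- \frac{1}{367}\right) = \frac{2}{367} \approx 0.0054496$)
$T{\left(4 \right)} \left(j - 427\right) = 4 \left(2 + 4\right) \left(\frac{2}{367} - 427\right) = 4 \cdot 6 \left(- \frac{156707}{367}\right) = 24 \left(- \frac{156707}{367}\right) = - \frac{3760968}{367}$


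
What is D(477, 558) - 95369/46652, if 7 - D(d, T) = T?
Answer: -25800621/46652 ≈ -553.04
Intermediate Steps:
D(d, T) = 7 - T
D(477, 558) - 95369/46652 = (7 - 1*558) - 95369/46652 = (7 - 558) - 95369/46652 = -551 - 1*95369/46652 = -551 - 95369/46652 = -25800621/46652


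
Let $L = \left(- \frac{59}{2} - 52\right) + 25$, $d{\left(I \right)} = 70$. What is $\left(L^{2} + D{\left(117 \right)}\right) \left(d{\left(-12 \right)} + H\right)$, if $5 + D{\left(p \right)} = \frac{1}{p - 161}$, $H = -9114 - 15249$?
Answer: $- \frac{1703400867}{22} \approx -7.7427 \cdot 10^{7}$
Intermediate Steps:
$L = - \frac{113}{2}$ ($L = \left(\left(-59\right) \frac{1}{2} - 52\right) + 25 = \left(- \frac{59}{2} - 52\right) + 25 = - \frac{163}{2} + 25 = - \frac{113}{2} \approx -56.5$)
$H = -24363$ ($H = -9114 - 15249 = -24363$)
$D{\left(p \right)} = -5 + \frac{1}{-161 + p}$ ($D{\left(p \right)} = -5 + \frac{1}{p - 161} = -5 + \frac{1}{-161 + p}$)
$\left(L^{2} + D{\left(117 \right)}\right) \left(d{\left(-12 \right)} + H\right) = \left(\left(- \frac{113}{2}\right)^{2} + \frac{806 - 585}{-161 + 117}\right) \left(70 - 24363\right) = \left(\frac{12769}{4} + \frac{806 - 585}{-44}\right) \left(-24293\right) = \left(\frac{12769}{4} - \frac{221}{44}\right) \left(-24293\right) = \frac{70119}{22} \left(-24293\right) = - \frac{1703400867}{22}$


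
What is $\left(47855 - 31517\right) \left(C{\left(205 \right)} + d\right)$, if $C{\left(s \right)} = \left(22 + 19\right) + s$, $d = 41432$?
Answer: $680935164$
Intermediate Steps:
$C{\left(s \right)} = 41 + s$
$\left(47855 - 31517\right) \left(C{\left(205 \right)} + d\right) = \left(47855 - 31517\right) \left(\left(41 + 205\right) + 41432\right) = 16338 \left(246 + 41432\right) = 16338 \cdot 41678 = 680935164$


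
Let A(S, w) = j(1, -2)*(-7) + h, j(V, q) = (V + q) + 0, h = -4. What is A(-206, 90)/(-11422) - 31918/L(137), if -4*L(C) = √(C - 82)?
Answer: -3/11422 + 127672*√55/55 ≈ 17215.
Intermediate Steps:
j(V, q) = V + q
L(C) = -√(-82 + C)/4 (L(C) = -√(C - 82)/4 = -√(-82 + C)/4)
A(S, w) = 3 (A(S, w) = (1 - 2)*(-7) - 4 = -1*(-7) - 4 = 7 - 4 = 3)
A(-206, 90)/(-11422) - 31918/L(137) = 3/(-11422) - 31918*(-4/√(-82 + 137)) = 3*(-1/11422) - 31918*(-4*√55/55) = -3/11422 - (-127672)*√55/55 = -3/11422 + 127672*√55/55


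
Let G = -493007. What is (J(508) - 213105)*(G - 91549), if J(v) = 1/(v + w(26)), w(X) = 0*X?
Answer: 15820619264121/127 ≈ 1.2457e+11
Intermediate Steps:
w(X) = 0
J(v) = 1/v (J(v) = 1/(v + 0) = 1/v)
(J(508) - 213105)*(G - 91549) = (1/508 - 213105)*(-493007 - 91549) = (1/508 - 213105)*(-584556) = -108257339/508*(-584556) = 15820619264121/127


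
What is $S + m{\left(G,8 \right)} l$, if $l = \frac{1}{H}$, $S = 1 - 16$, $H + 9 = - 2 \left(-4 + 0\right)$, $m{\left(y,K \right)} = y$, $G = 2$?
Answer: $-17$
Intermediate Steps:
$H = -1$ ($H = -9 - 2 \left(-4 + 0\right) = -9 - -8 = -9 + 8 = -1$)
$S = -15$
$l = -1$ ($l = \frac{1}{-1} = -1$)
$S + m{\left(G,8 \right)} l = -15 + 2 \left(-1\right) = -15 - 2 = -17$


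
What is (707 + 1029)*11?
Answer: 19096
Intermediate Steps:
(707 + 1029)*11 = 1736*11 = 19096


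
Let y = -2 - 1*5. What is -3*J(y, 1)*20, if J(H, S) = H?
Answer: 420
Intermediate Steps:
y = -7 (y = -2 - 5 = -7)
-3*J(y, 1)*20 = -3*(-7)*20 = 21*20 = 420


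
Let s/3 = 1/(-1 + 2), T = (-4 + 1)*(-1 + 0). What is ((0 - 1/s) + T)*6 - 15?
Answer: 1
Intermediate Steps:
T = 3 (T = -3*(-1) = 3)
s = 3 (s = 3/(-1 + 2) = 3/1 = 3*1 = 3)
((0 - 1/s) + T)*6 - 15 = ((0 - 1/3) + 3)*6 - 15 = ((0 - 1*⅓) + 3)*6 - 15 = ((0 - ⅓) + 3)*6 - 15 = (-⅓ + 3)*6 - 15 = (8/3)*6 - 15 = 16 - 15 = 1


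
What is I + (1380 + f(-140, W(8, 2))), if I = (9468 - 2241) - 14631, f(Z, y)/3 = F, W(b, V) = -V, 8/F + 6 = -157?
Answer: -981936/163 ≈ -6024.1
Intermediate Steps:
F = -8/163 (F = 8/(-6 - 157) = 8/(-163) = 8*(-1/163) = -8/163 ≈ -0.049080)
f(Z, y) = -24/163 (f(Z, y) = 3*(-8/163) = -24/163)
I = -7404 (I = 7227 - 14631 = -7404)
I + (1380 + f(-140, W(8, 2))) = -7404 + (1380 - 24/163) = -7404 + 224916/163 = -981936/163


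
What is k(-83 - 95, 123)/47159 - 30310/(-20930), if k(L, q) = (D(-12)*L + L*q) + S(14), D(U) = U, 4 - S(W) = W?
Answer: 2072745/2014363 ≈ 1.0290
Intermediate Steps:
S(W) = 4 - W
k(L, q) = -10 - 12*L + L*q (k(L, q) = (-12*L + L*q) + (4 - 1*14) = (-12*L + L*q) + (4 - 14) = (-12*L + L*q) - 10 = -10 - 12*L + L*q)
k(-83 - 95, 123)/47159 - 30310/(-20930) = (-10 - 12*(-83 - 95) + (-83 - 95)*123)/47159 - 30310/(-20930) = (-10 - 12*(-178) - 178*123)*(1/47159) - 30310*(-1/20930) = (-10 + 2136 - 21894)*(1/47159) + 433/299 = -19768*1/47159 + 433/299 = -2824/6737 + 433/299 = 2072745/2014363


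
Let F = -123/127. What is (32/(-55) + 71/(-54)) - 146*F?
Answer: 52619869/377190 ≈ 139.50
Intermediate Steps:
F = -123/127 (F = -123*1/127 = -123/127 ≈ -0.96850)
(32/(-55) + 71/(-54)) - 146*F = (32/(-55) + 71/(-54)) - 146*(-123/127) = (32*(-1/55) + 71*(-1/54)) + 17958/127 = (-32/55 - 71/54) + 17958/127 = -5633/2970 + 17958/127 = 52619869/377190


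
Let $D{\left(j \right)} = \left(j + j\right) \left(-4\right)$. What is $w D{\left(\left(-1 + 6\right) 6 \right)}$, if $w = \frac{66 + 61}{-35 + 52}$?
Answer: $- \frac{30480}{17} \approx -1792.9$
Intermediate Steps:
$w = \frac{127}{17} \approx 7.4706$
$D{\left(j \right)} = - 8 j$ ($D{\left(j \right)} = 2 j \left(-4\right) = - 8 j$)
$w D{\left(\left(-1 + 6\right) 6 \right)} = \frac{127 \left(- 8 \left(-1 + 6\right) 6\right)}{17} = \frac{127 \left(- 8 \cdot 5 \cdot 6\right)}{17} = \frac{127 \left(\left(-8\right) 30\right)}{17} = \frac{127}{17} \left(-240\right) = - \frac{30480}{17}$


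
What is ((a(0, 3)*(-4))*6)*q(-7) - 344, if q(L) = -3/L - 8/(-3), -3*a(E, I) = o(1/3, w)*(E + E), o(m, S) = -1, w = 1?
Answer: -344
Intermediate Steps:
a(E, I) = 2*E/3 (a(E, I) = -(-1)*(E + E)/3 = -(-1)*2*E/3 = -(-2)*E/3 = 2*E/3)
q(L) = 8/3 - 3/L (q(L) = -3/L - 8*(-⅓) = -3/L + 8/3 = 8/3 - 3/L)
((a(0, 3)*(-4))*6)*q(-7) - 344 = ((((⅔)*0)*(-4))*6)*(8/3 - 3/(-7)) - 344 = ((0*(-4))*6)*(8/3 - 3*(-⅐)) - 344 = (0*6)*(8/3 + 3/7) - 344 = 0*(65/21) - 344 = 0 - 344 = -344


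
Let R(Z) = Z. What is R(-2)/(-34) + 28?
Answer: 477/17 ≈ 28.059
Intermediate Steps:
R(-2)/(-34) + 28 = -2/(-34) + 28 = -2*(-1/34) + 28 = 1/17 + 28 = 477/17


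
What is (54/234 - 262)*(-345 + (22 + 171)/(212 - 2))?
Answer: 245890571/2730 ≈ 90070.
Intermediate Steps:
(54/234 - 262)*(-345 + (22 + 171)/(212 - 2)) = (54*(1/234) - 262)*(-345 + 193/210) = (3/13 - 262)*(-345 + 193*(1/210)) = -3403*(-345 + 193/210)/13 = -3403/13*(-72257/210) = 245890571/2730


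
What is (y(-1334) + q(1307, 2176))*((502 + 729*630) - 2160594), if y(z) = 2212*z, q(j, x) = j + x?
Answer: 5012875201150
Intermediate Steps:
(y(-1334) + q(1307, 2176))*((502 + 729*630) - 2160594) = (2212*(-1334) + (1307 + 2176))*((502 + 729*630) - 2160594) = (-2950808 + 3483)*((502 + 459270) - 2160594) = -2947325*(459772 - 2160594) = -2947325*(-1700822) = 5012875201150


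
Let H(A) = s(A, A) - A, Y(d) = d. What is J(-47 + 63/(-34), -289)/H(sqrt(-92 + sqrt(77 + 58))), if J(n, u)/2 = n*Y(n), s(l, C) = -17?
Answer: -2758921/(578*(17 + I*sqrt(92 - 3*sqrt(15)))) ≈ -219.68 + 115.85*I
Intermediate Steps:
J(n, u) = 2*n**2 (J(n, u) = 2*(n*n) = 2*n**2)
H(A) = -17 - A
J(-47 + 63/(-34), -289)/H(sqrt(-92 + sqrt(77 + 58))) = (2*(-47 + 63/(-34))**2)/(-17 - sqrt(-92 + sqrt(77 + 58))) = (2*(-47 + 63*(-1/34))**2)/(-17 - sqrt(-92 + sqrt(135))) = (2*(-47 - 63/34)**2)/(-17 - sqrt(-92 + 3*sqrt(15))) = (2*(-1661/34)**2)/(-17 - sqrt(-92 + 3*sqrt(15))) = (2*(2758921/1156))/(-17 - sqrt(-92 + 3*sqrt(15))) = 2758921/(578*(-17 - sqrt(-92 + 3*sqrt(15))))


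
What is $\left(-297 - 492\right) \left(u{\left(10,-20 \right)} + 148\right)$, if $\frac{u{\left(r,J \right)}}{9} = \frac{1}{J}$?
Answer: $- \frac{2328339}{20} \approx -1.1642 \cdot 10^{5}$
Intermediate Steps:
$u{\left(r,J \right)} = \frac{9}{J}$
$\left(-297 - 492\right) \left(u{\left(10,-20 \right)} + 148\right) = \left(-297 - 492\right) \left(\frac{9}{-20} + 148\right) = - 789 \left(9 \left(- \frac{1}{20}\right) + 148\right) = - 789 \left(- \frac{9}{20} + 148\right) = \left(-789\right) \frac{2951}{20} = - \frac{2328339}{20}$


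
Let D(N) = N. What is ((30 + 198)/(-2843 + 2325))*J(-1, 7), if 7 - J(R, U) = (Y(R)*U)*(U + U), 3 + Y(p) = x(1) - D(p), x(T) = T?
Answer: -1710/37 ≈ -46.216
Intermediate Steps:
Y(p) = -2 - p (Y(p) = -3 + (1 - p) = -2 - p)
J(R, U) = 7 - 2*U²*(-2 - R) (J(R, U) = 7 - (-2 - R)*U*(U + U) = 7 - U*(-2 - R)*2*U = 7 - 2*U²*(-2 - R))
((30 + 198)/(-2843 + 2325))*J(-1, 7) = ((30 + 198)/(-2843 + 2325))*(7 + 2*7²*(2 - 1)) = (228/(-518))*(7 + 2*49*1) = (228*(-1/518))*(7 + 98) = -114/259*105 = -1710/37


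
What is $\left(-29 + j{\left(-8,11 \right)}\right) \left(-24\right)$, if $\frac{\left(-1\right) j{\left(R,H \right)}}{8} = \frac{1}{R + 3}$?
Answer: $\frac{3288}{5} \approx 657.6$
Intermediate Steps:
$j{\left(R,H \right)} = - \frac{8}{3 + R}$ ($j{\left(R,H \right)} = - \frac{8}{R + 3} = - \frac{8}{3 + R}$)
$\left(-29 + j{\left(-8,11 \right)}\right) \left(-24\right) = \left(-29 - \frac{8}{3 - 8}\right) \left(-24\right) = \left(-29 - \frac{8}{-5}\right) \left(-24\right) = \left(-29 - - \frac{8}{5}\right) \left(-24\right) = \left(-29 + \frac{8}{5}\right) \left(-24\right) = \left(- \frac{137}{5}\right) \left(-24\right) = \frac{3288}{5}$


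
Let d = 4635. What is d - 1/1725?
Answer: 7995374/1725 ≈ 4635.0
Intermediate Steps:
d - 1/1725 = 4635 - 1/1725 = 7995374/1725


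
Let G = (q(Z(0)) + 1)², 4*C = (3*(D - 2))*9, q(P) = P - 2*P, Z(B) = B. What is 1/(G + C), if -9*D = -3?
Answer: -4/41 ≈ -0.097561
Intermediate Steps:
D = ⅓ (D = -⅑*(-3) = ⅓ ≈ 0.33333)
q(P) = -P
C = -45/4 (C = ((3*(⅓ - 2))*9)/4 = ((3*(-5/3))*9)/4 = (-5*9)/4 = (¼)*(-45) = -45/4 ≈ -11.250)
G = 1 (G = (-1*0 + 1)² = (0 + 1)² = 1² = 1)
1/(G + C) = 1/(1 - 45/4) = 1/(-41/4) = -4/41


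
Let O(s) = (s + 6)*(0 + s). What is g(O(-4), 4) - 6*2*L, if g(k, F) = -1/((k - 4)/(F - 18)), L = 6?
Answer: -439/6 ≈ -73.167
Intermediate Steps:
O(s) = s*(6 + s) (O(s) = (6 + s)*s = s*(6 + s))
g(k, F) = -(-18 + F)/(-4 + k) (g(k, F) = -1/((-4 + k)/(-18 + F)) = -(-18 + F)/(-4 + k))
g(O(-4), 4) - 6*2*L = (18 - 1*4)/(-4 - 4*(6 - 4)) - 6*2*6 = (18 - 4)/(-4 - 4*2) - 12*6 = 14/(-4 - 8) - 1*72 = 14/(-12) - 72 = -1/12*14 - 72 = -7/6 - 72 = -439/6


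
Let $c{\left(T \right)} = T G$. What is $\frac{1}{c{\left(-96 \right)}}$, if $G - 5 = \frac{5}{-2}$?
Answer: $- \frac{1}{240} \approx -0.0041667$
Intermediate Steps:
$G = \frac{5}{2}$ ($G = 5 + \frac{5}{-2} = 5 + 5 \left(- \frac{1}{2}\right) = 5 - \frac{5}{2} = \frac{5}{2} \approx 2.5$)
$c{\left(T \right)} = \frac{5 T}{2}$ ($c{\left(T \right)} = T \frac{5}{2} = \frac{5 T}{2}$)
$\frac{1}{c{\left(-96 \right)}} = \frac{1}{\frac{5}{2} \left(-96\right)} = \frac{1}{-240} = - \frac{1}{240}$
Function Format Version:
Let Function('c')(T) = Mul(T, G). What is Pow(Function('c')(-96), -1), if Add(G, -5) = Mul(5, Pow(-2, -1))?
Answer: Rational(-1, 240) ≈ -0.0041667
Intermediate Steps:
G = Rational(5, 2) (G = Add(5, Mul(5, Pow(-2, -1))) = Add(5, Mul(5, Rational(-1, 2))) = Add(5, Rational(-5, 2)) = Rational(5, 2) ≈ 2.5000)
Function('c')(T) = Mul(Rational(5, 2), T) (Function('c')(T) = Mul(T, Rational(5, 2)) = Mul(Rational(5, 2), T))
Pow(Function('c')(-96), -1) = Pow(Mul(Rational(5, 2), -96), -1) = Pow(-240, -1) = Rational(-1, 240)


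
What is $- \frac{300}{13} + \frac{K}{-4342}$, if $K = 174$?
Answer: $- \frac{50187}{2171} \approx -23.117$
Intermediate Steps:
$- \frac{300}{13} + \frac{K}{-4342} = - \frac{300}{13} + \frac{174}{-4342} = \left(-300\right) \frac{1}{13} + 174 \left(- \frac{1}{4342}\right) = - \frac{300}{13} - \frac{87}{2171} = - \frac{50187}{2171}$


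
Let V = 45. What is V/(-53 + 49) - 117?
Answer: -513/4 ≈ -128.25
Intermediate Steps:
V/(-53 + 49) - 117 = 45/(-53 + 49) - 117 = 45/(-4) - 117 = 45*(-1/4) - 117 = -45/4 - 117 = -513/4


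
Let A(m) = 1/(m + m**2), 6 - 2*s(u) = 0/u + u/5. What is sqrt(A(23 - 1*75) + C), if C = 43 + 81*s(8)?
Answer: sqrt(9723282855)/6630 ≈ 14.873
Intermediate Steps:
s(u) = 3 - u/10 (s(u) = 3 - (0/u + u/5)/2 = 3 - (0 + u*(1/5))/2 = 3 - (0 + u/5)/2 = 3 - u/10)
C = 1106/5 (C = 43 + 81*(3 - 1/10*8) = 43 + 81*(3 - 4/5) = 43 + 81*(11/5) = 43 + 891/5 = 1106/5 ≈ 221.20)
sqrt(A(23 - 1*75) + C) = sqrt(1/((23 - 1*75)*(1 + (23 - 1*75))) + 1106/5) = sqrt(1/((23 - 75)*(1 + (23 - 75))) + 1106/5) = sqrt(1/((-52)*(1 - 52)) + 1106/5) = sqrt(-1/52/(-51) + 1106/5) = sqrt(-1/52*(-1/51) + 1106/5) = sqrt(1/2652 + 1106/5) = sqrt(2933117/13260) = sqrt(9723282855)/6630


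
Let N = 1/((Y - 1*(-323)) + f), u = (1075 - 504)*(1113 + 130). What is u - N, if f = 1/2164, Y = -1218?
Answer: 1374634707751/1936779 ≈ 7.0975e+5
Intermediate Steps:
u = 709753 (u = 571*1243 = 709753)
f = 1/2164 ≈ 0.00046211
N = -2164/1936779 (N = 1/((-1218 - 1*(-323)) + 1/2164) = 1/((-1218 + 323) + 1/2164) = 1/(-895 + 1/2164) = 1/(-1936779/2164) = -2164/1936779 ≈ -0.0011173)
u - N = 709753 - 1*(-2164/1936779) = 709753 + 2164/1936779 = 1374634707751/1936779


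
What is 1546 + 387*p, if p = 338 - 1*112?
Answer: 89008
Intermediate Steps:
p = 226 (p = 338 - 112 = 226)
1546 + 387*p = 1546 + 387*226 = 1546 + 87462 = 89008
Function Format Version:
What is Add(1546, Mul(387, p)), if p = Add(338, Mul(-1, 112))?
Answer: 89008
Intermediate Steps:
p = 226 (p = Add(338, -112) = 226)
Add(1546, Mul(387, p)) = Add(1546, Mul(387, 226)) = Add(1546, 87462) = 89008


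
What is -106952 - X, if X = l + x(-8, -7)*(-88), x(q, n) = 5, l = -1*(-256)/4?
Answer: -106576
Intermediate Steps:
l = 64 (l = 256*(¼) = 64)
X = -376 (X = 64 + 5*(-88) = 64 - 440 = -376)
-106952 - X = -106952 - 1*(-376) = -106952 + 376 = -106576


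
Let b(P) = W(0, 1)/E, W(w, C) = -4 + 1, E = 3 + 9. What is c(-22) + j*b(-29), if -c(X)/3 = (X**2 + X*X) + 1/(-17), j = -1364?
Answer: -43568/17 ≈ -2562.8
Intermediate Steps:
E = 12
W(w, C) = -3
b(P) = -1/4 (b(P) = -3/12 = -3*1/12 = -1/4)
c(X) = 3/17 - 6*X**2 (c(X) = -3*((X**2 + X*X) + 1/(-17)) = -3*((X**2 + X**2) - 1/17) = -3*(2*X**2 - 1/17) = -3*(-1/17 + 2*X**2) = 3/17 - 6*X**2)
c(-22) + j*b(-29) = (3/17 - 6*(-22)**2) - 1364*(-1/4) = (3/17 - 6*484) + 341 = (3/17 - 2904) + 341 = -49365/17 + 341 = -43568/17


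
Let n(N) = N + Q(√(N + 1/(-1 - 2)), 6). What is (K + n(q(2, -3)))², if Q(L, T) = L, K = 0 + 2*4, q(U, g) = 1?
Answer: (27 + √6)²/9 ≈ 96.364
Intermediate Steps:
K = 8 (K = 0 + 8 = 8)
n(N) = N + √(-⅓ + N) (n(N) = N + √(N + 1/(-1 - 2)) = N + √(N + 1/(-3)) = N + √(N - ⅓) = N + √(-⅓ + N))
(K + n(q(2, -3)))² = (8 + (1 + √(-3 + 9*1)/3))² = (8 + (1 + √(-3 + 9)/3))² = (8 + (1 + √6/3))² = (9 + √6/3)²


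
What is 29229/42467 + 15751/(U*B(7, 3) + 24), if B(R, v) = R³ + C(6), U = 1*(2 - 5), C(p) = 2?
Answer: -639347198/42934137 ≈ -14.891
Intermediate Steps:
U = -3 (U = 1*(-3) = -3)
B(R, v) = 2 + R³ (B(R, v) = R³ + 2 = 2 + R³)
29229/42467 + 15751/(U*B(7, 3) + 24) = 29229/42467 + 15751/(-3*(2 + 7³) + 24) = 29229*(1/42467) + 15751/(-3*(2 + 343) + 24) = 29229/42467 + 15751/(-3*345 + 24) = 29229/42467 + 15751/(-1035 + 24) = 29229/42467 + 15751/(-1011) = 29229/42467 + 15751*(-1/1011) = 29229/42467 - 15751/1011 = -639347198/42934137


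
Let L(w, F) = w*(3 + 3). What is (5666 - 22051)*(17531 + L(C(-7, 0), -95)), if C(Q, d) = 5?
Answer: -287736985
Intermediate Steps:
L(w, F) = 6*w (L(w, F) = w*6 = 6*w)
(5666 - 22051)*(17531 + L(C(-7, 0), -95)) = (5666 - 22051)*(17531 + 6*5) = -16385*(17531 + 30) = -16385*17561 = -287736985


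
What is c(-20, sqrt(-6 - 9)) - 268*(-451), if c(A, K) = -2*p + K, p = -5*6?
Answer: 120928 + I*sqrt(15) ≈ 1.2093e+5 + 3.873*I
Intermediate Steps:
p = -30
c(A, K) = 60 + K (c(A, K) = -2*(-30) + K = 60 + K)
c(-20, sqrt(-6 - 9)) - 268*(-451) = (60 + sqrt(-6 - 9)) - 268*(-451) = (60 + sqrt(-15)) + 120868 = (60 + I*sqrt(15)) + 120868 = 120928 + I*sqrt(15)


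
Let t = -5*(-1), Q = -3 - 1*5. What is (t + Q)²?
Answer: 9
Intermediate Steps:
Q = -8 (Q = -3 - 5 = -8)
t = 5
(t + Q)² = (5 - 8)² = (-3)² = 9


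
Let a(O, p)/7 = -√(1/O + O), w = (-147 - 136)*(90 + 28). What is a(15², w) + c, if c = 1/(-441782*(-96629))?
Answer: 1/42688952878 - 7*√50626/15 ≈ -105.00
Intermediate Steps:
w = -33394 (w = -283*118 = -33394)
c = 1/42688952878 (c = -1/441782*(-1/96629) = 1/42688952878 ≈ 2.3425e-11)
a(O, p) = -7*√(O + 1/O) (a(O, p) = 7*(-√(1/O + O)) = 7*(-√(O + 1/O)) = -7*√(O + 1/O))
a(15², w) + c = -7*√(15² + 1/(15²)) + 1/42688952878 = -7*√(225 + 1/225) + 1/42688952878 = -7*√50626/15 + 1/42688952878 = 1/42688952878 - 7*√50626/15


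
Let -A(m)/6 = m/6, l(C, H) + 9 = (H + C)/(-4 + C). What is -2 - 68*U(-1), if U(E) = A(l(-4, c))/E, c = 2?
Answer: 593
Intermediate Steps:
l(C, H) = -9 + (C + H)/(-4 + C) (l(C, H) = -9 + (H + C)/(-4 + C) = -9 + (C + H)/(-4 + C))
A(m) = -m (A(m) = -6*m/6 = -m)
U(E) = 35/(4*E) (U(E) = (-(36 + 2 - 8*(-4))/(-4 - 4))/E = (-(36 + 2 + 32)/(-8))/E = (-(-1)*70/8)/E = (-1*(-35/4))/E = 35/(4*E))
-2 - 68*U(-1) = -2 - 595/(-1) = -2 - 595*(-1) = -2 - 68*(-35/4) = -2 + 595 = 593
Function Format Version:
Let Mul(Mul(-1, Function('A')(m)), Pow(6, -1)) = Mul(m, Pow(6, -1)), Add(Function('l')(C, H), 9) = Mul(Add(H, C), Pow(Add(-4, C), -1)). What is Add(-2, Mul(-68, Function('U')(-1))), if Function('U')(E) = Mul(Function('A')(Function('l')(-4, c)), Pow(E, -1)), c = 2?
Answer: 593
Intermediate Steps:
Function('l')(C, H) = Add(-9, Mul(Pow(Add(-4, C), -1), Add(C, H))) (Function('l')(C, H) = Add(-9, Mul(Add(H, C), Pow(Add(-4, C), -1))) = Add(-9, Mul(Add(C, H), Pow(Add(-4, C), -1))) = Add(-9, Mul(Pow(Add(-4, C), -1), Add(C, H))))
Function('A')(m) = Mul(-1, m) (Function('A')(m) = Mul(-6, Mul(m, Pow(6, -1))) = Mul(-6, Mul(m, Rational(1, 6))) = Mul(-6, Mul(Rational(1, 6), m)) = Mul(-1, m))
Function('U')(E) = Mul(Rational(35, 4), Pow(E, -1)) (Function('U')(E) = Mul(Mul(-1, Mul(Pow(Add(-4, -4), -1), Add(36, 2, Mul(-8, -4)))), Pow(E, -1)) = Mul(Mul(-1, Mul(Pow(-8, -1), Add(36, 2, 32))), Pow(E, -1)) = Mul(Mul(-1, Mul(Rational(-1, 8), 70)), Pow(E, -1)) = Mul(Mul(-1, Rational(-35, 4)), Pow(E, -1)) = Mul(Rational(35, 4), Pow(E, -1)))
Add(-2, Mul(-68, Function('U')(-1))) = Add(-2, Mul(-68, Mul(Rational(35, 4), Pow(-1, -1)))) = Add(-2, Mul(-68, Mul(Rational(35, 4), -1))) = Add(-2, Mul(-68, Rational(-35, 4))) = Add(-2, 595) = 593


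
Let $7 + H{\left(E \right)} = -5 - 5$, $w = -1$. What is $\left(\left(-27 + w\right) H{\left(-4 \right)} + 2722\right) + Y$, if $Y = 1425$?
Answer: $4623$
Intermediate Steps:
$H{\left(E \right)} = -17$ ($H{\left(E \right)} = -7 - 10 = -17$)
$\left(\left(-27 + w\right) H{\left(-4 \right)} + 2722\right) + Y = \left(\left(-27 - 1\right) \left(-17\right) + 2722\right) + 1425 = \left(\left(-28\right) \left(-17\right) + 2722\right) + 1425 = \left(476 + 2722\right) + 1425 = 3198 + 1425 = 4623$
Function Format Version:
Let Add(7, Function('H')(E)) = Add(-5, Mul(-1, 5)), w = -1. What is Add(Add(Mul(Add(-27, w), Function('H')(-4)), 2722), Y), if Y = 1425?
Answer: 4623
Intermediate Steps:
Function('H')(E) = -17 (Function('H')(E) = Add(-7, Add(-5, Mul(-1, 5))) = Add(-7, Add(-5, -5)) = Add(-7, -10) = -17)
Add(Add(Mul(Add(-27, w), Function('H')(-4)), 2722), Y) = Add(Add(Mul(Add(-27, -1), -17), 2722), 1425) = Add(Add(Mul(-28, -17), 2722), 1425) = Add(Add(476, 2722), 1425) = Add(3198, 1425) = 4623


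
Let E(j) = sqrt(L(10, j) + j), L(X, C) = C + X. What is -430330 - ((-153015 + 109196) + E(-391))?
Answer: -386511 - 2*I*sqrt(193) ≈ -3.8651e+5 - 27.785*I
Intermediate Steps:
E(j) = sqrt(10 + 2*j) (E(j) = sqrt((j + 10) + j) = sqrt((10 + j) + j) = sqrt(10 + 2*j))
-430330 - ((-153015 + 109196) + E(-391)) = -430330 - ((-153015 + 109196) + sqrt(10 + 2*(-391))) = -430330 - (-43819 + sqrt(10 - 782)) = -430330 - (-43819 + sqrt(-772)) = -430330 - (-43819 + 2*I*sqrt(193)) = -430330 + (43819 - 2*I*sqrt(193)) = -386511 - 2*I*sqrt(193)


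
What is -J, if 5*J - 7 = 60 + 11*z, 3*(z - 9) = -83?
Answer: 83/3 ≈ 27.667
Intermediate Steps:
z = -56/3 (z = 9 + (⅓)*(-83) = 9 - 83/3 = -56/3 ≈ -18.667)
J = -83/3 (J = 7/5 + (60 + 11*(-56/3))/5 = 7/5 + (60 - 616/3)/5 = 7/5 + (⅕)*(-436/3) = 7/5 - 436/15 = -83/3 ≈ -27.667)
-J = -1*(-83/3) = 83/3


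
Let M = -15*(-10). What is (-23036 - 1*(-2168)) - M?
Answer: -21018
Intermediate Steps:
M = 150
(-23036 - 1*(-2168)) - M = (-23036 - 1*(-2168)) - 1*150 = (-23036 + 2168) - 150 = -20868 - 150 = -21018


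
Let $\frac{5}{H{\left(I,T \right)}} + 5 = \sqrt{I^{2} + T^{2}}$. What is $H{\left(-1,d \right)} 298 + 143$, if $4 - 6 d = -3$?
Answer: $- \frac{30331}{163} - \frac{1788 \sqrt{85}}{163} \approx -287.21$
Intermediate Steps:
$d = \frac{7}{6}$ ($d = \frac{2}{3} - - \frac{1}{2} = \frac{2}{3} + \frac{1}{2} = \frac{7}{6} \approx 1.1667$)
$H{\left(I,T \right)} = \frac{5}{-5 + \sqrt{I^{2} + T^{2}}}$
$H{\left(-1,d \right)} 298 + 143 = \frac{5}{-5 + \sqrt{\left(-1\right)^{2} + \left(\frac{7}{6}\right)^{2}}} \cdot 298 + 143 = \frac{5}{-5 + \sqrt{1 + \frac{49}{36}}} \cdot 298 + 143 = \frac{5}{-5 + \sqrt{\frac{85}{36}}} \cdot 298 + 143 = \frac{5}{-5 + \frac{\sqrt{85}}{6}} \cdot 298 + 143 = \frac{1490}{-5 + \frac{\sqrt{85}}{6}} + 143 = 143 + \frac{1490}{-5 + \frac{\sqrt{85}}{6}}$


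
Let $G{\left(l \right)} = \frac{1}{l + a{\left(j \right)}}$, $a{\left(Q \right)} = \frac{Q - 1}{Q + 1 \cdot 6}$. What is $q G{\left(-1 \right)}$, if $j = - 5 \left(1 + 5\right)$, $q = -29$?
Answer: $- \frac{696}{7} \approx -99.429$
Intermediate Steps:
$j = -30$ ($j = \left(-5\right) 6 = -30$)
$a{\left(Q \right)} = \frac{-1 + Q}{6 + Q}$ ($a{\left(Q \right)} = \frac{-1 + Q}{Q + 6} = \frac{-1 + Q}{6 + Q}$)
$G{\left(l \right)} = \frac{1}{\frac{31}{24} + l}$ ($G{\left(l \right)} = \frac{1}{l + \frac{-1 - 30}{6 - 30}} = \frac{1}{l + \frac{1}{-24} \left(-31\right)} = \frac{1}{l - - \frac{31}{24}} = \frac{1}{l + \frac{31}{24}} = \frac{1}{\frac{31}{24} + l}$)
$q G{\left(-1 \right)} = - 29 \frac{24}{31 + 24 \left(-1\right)} = - 29 \frac{24}{31 - 24} = - 29 \cdot \frac{24}{7} = - 29 \cdot 24 \cdot \frac{1}{7} = \left(-29\right) \frac{24}{7} = - \frac{696}{7}$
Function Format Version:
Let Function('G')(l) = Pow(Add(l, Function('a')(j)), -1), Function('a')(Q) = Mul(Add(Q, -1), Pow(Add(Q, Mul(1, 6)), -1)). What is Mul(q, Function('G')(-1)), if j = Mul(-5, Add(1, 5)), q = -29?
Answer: Rational(-696, 7) ≈ -99.429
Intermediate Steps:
j = -30 (j = Mul(-5, 6) = -30)
Function('a')(Q) = Mul(Pow(Add(6, Q), -1), Add(-1, Q)) (Function('a')(Q) = Mul(Add(-1, Q), Pow(Add(Q, 6), -1)) = Mul(Add(-1, Q), Pow(Add(6, Q), -1)) = Mul(Pow(Add(6, Q), -1), Add(-1, Q)))
Function('G')(l) = Pow(Add(Rational(31, 24), l), -1) (Function('G')(l) = Pow(Add(l, Mul(Pow(Add(6, -30), -1), Add(-1, -30))), -1) = Pow(Add(l, Mul(Pow(-24, -1), -31)), -1) = Pow(Add(l, Mul(Rational(-1, 24), -31)), -1) = Pow(Add(l, Rational(31, 24)), -1) = Pow(Add(Rational(31, 24), l), -1))
Mul(q, Function('G')(-1)) = Mul(-29, Mul(24, Pow(Add(31, Mul(24, -1)), -1))) = Mul(-29, Mul(24, Pow(Add(31, -24), -1))) = Mul(-29, Mul(24, Pow(7, -1))) = Mul(-29, Mul(24, Rational(1, 7))) = Mul(-29, Rational(24, 7)) = Rational(-696, 7)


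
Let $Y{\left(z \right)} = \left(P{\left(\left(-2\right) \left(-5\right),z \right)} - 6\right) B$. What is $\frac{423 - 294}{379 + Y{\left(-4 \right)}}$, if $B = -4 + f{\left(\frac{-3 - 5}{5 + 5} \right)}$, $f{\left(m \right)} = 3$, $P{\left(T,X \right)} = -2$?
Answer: $\frac{1}{3} \approx 0.33333$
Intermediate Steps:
$B = -1$ ($B = -4 + 3 = -1$)
$Y{\left(z \right)} = 8$ ($Y{\left(z \right)} = \left(-2 - 6\right) \left(-1\right) = \left(-8\right) \left(-1\right) = 8$)
$\frac{423 - 294}{379 + Y{\left(-4 \right)}} = \frac{423 - 294}{379 + 8} = \frac{129}{387} = 129 \cdot \frac{1}{387} = \frac{1}{3}$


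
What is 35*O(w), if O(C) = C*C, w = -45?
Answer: 70875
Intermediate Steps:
O(C) = C**2
35*O(w) = 35*(-45)**2 = 35*2025 = 70875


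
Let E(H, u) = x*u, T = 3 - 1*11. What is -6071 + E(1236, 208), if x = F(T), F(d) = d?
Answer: -7735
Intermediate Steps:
T = -8 (T = 3 - 11 = -8)
x = -8
E(H, u) = -8*u
-6071 + E(1236, 208) = -6071 - 8*208 = -6071 - 1664 = -7735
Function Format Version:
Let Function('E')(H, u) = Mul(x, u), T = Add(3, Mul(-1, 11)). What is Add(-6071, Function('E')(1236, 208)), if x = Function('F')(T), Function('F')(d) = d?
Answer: -7735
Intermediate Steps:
T = -8 (T = Add(3, -11) = -8)
x = -8
Function('E')(H, u) = Mul(-8, u)
Add(-6071, Function('E')(1236, 208)) = Add(-6071, Mul(-8, 208)) = Add(-6071, -1664) = -7735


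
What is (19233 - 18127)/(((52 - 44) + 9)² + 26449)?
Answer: 553/13369 ≈ 0.041364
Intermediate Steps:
(19233 - 18127)/(((52 - 44) + 9)² + 26449) = 1106/((8 + 9)² + 26449) = 1106/(17² + 26449) = 1106/(289 + 26449) = 1106/26738 = 1106*(1/26738) = 553/13369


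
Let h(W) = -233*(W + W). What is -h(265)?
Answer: 123490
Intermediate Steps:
h(W) = -466*W
-h(265) = -(-466)*265 = -1*(-123490) = 123490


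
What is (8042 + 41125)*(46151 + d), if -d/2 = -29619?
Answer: 5181660963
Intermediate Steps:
d = 59238 (d = -2*(-29619) = 59238)
(8042 + 41125)*(46151 + d) = (8042 + 41125)*(46151 + 59238) = 49167*105389 = 5181660963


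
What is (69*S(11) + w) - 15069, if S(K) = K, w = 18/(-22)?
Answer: -157419/11 ≈ -14311.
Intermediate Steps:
w = -9/11 (w = 18*(-1/22) = -9/11 ≈ -0.81818)
(69*S(11) + w) - 15069 = (69*11 - 9/11) - 15069 = (759 - 9/11) - 15069 = 8340/11 - 15069 = -157419/11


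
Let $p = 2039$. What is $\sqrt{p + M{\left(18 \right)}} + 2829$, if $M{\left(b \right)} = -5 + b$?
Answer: $2829 + 6 \sqrt{57} \approx 2874.3$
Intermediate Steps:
$\sqrt{p + M{\left(18 \right)}} + 2829 = \sqrt{2039 + \left(-5 + 18\right)} + 2829 = \sqrt{2039 + 13} + 2829 = \sqrt{2052} + 2829 = 6 \sqrt{57} + 2829 = 2829 + 6 \sqrt{57}$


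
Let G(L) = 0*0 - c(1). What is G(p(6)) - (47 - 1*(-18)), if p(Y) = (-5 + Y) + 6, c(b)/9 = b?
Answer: -74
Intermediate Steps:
c(b) = 9*b
p(Y) = 1 + Y
G(L) = -9 (G(L) = 0*0 - 9 = 0 - 1*9 = 0 - 9 = -9)
G(p(6)) - (47 - 1*(-18)) = -9 - (47 - 1*(-18)) = -9 - (47 + 18) = -9 - 1*65 = -9 - 65 = -74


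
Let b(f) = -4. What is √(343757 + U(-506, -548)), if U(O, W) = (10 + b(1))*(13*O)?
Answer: √304289 ≈ 551.62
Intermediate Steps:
U(O, W) = 78*O (U(O, W) = (10 - 4)*(13*O) = 6*(13*O) = 78*O)
√(343757 + U(-506, -548)) = √(343757 + 78*(-506)) = √(343757 - 39468) = √304289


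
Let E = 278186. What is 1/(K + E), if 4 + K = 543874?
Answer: 1/822056 ≈ 1.2165e-6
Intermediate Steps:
K = 543870 (K = -4 + 543874 = 543870)
1/(K + E) = 1/(543870 + 278186) = 1/822056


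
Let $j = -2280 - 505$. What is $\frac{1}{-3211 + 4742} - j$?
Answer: $\frac{4263836}{1531} \approx 2785.0$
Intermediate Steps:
$j = -2785$ ($j = -2280 - 505 = -2785$)
$\frac{1}{-3211 + 4742} - j = \frac{1}{-3211 + 4742} - -2785 = \frac{1}{1531} + 2785 = \frac{4263836}{1531}$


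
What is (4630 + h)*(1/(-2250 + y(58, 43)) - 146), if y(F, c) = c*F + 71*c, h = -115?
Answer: -103492615/157 ≈ -6.5919e+5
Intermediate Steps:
y(F, c) = 71*c + F*c (y(F, c) = F*c + 71*c = 71*c + F*c)
(4630 + h)*(1/(-2250 + y(58, 43)) - 146) = (4630 - 115)*(1/(-2250 + 43*(71 + 58)) - 146) = 4515*(1/(-2250 + 43*129) - 146) = 4515*(1/(-2250 + 5547) - 146) = 4515*(1/3297 - 146) = 4515*(-481361/3297) = -103492615/157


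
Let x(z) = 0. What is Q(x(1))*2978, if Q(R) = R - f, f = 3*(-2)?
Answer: 17868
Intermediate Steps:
f = -6
Q(R) = 6 + R (Q(R) = R - 1*(-6) = R + 6 = 6 + R)
Q(x(1))*2978 = (6 + 0)*2978 = 6*2978 = 17868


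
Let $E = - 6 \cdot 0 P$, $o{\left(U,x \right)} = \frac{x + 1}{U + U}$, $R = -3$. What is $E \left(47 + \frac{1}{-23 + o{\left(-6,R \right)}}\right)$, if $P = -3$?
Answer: $0$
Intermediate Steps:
$o{\left(U,x \right)} = \frac{1 + x}{2 U}$
$E = 0$ ($E = - 6 \cdot 0 \left(-3\right) = - 0 \left(-3\right) = \left(-1\right) 0 = 0$)
$E \left(47 + \frac{1}{-23 + o{\left(-6,R \right)}}\right) = 0 \left(47 + \frac{1}{-23 + \frac{1 - 3}{2 \left(-6\right)}}\right) = 0 \left(47 + \frac{1}{-23 + \frac{1}{2} \left(- \frac{1}{6}\right) \left(-2\right)}\right) = 0 \left(47 + \frac{1}{-23 + \frac{1}{6}}\right) = 0 \left(47 + \frac{1}{- \frac{137}{6}}\right) = 0 \left(47 - \frac{6}{137}\right) = 0 \cdot \frac{6433}{137} = 0$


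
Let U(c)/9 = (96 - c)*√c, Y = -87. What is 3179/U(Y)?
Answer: -3179*I*√87/143289 ≈ -0.20694*I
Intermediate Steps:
U(c) = 9*√c*(96 - c) (U(c) = 9*((96 - c)*√c) = 9*(√c*(96 - c)) = 9*√c*(96 - c))
3179/U(Y) = 3179/((9*√(-87)*(96 - 1*(-87)))) = 3179/((9*(I*√87)*(96 + 87))) = 3179/((9*(I*√87)*183)) = 3179/((1647*I*√87)) = 3179*(-I*√87/143289) = -3179*I*√87/143289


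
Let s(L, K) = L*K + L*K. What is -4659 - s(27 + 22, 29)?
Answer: -7501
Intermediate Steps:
s(L, K) = 2*K*L (s(L, K) = K*L + K*L = 2*K*L)
-4659 - s(27 + 22, 29) = -4659 - 2*29*(27 + 22) = -4659 - 2*29*49 = -4659 - 1*2842 = -4659 - 2842 = -7501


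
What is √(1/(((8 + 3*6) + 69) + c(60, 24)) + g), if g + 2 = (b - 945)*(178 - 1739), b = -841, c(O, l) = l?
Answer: √39480075103/119 ≈ 1669.7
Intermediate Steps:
g = 2787944 (g = -2 + (-841 - 945)*(178 - 1739) = -2 - 1786*(-1561) = -2 + 2787946 = 2787944)
√(1/(((8 + 3*6) + 69) + c(60, 24)) + g) = √(1/(((8 + 3*6) + 69) + 24) + 2787944) = √(1/(((8 + 18) + 69) + 24) + 2787944) = √(1/((26 + 69) + 24) + 2787944) = √(1/(95 + 24) + 2787944) = √(1/119 + 2787944) = √(331765337/119) = √39480075103/119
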